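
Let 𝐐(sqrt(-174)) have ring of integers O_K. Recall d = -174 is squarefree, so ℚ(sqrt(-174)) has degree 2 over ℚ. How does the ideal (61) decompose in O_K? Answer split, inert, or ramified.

Since -174 ≢ 1 mod 4, the ring of integers is ℤ[√-174] with discriminant 4·(-174) = -696.
Since gcd(61, -696) = 1 the prime 61 does not ramify.
(-174/61) = 9^30 mod 61 = 1, giving Legendre symbol 1.
(-174/61) = 1, so 61 splits.

p splits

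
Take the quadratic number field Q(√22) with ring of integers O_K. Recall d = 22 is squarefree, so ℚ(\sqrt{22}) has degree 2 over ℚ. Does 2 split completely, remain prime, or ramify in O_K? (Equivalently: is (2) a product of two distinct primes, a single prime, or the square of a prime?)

ramified

Since 22 ≢ 1 mod 4, the ring of integers is ℤ[√22] with discriminant 4·22 = 88.
2 divides disc(K) = 88, so 2 ramifies.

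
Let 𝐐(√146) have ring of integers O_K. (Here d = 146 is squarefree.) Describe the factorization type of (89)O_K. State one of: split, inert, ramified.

89 splits in O_K

Since 146 ≢ 1 mod 4, the ring of integers is ℤ[√146] with discriminant 4·146 = 584.
89 ∤ 584, so 89 is unramified.
Compute (146/89) via Euler: 57^((89-1)/2) mod 89 = 1, so (146/89) = 1.
(146/89) = 1, so 89 splits.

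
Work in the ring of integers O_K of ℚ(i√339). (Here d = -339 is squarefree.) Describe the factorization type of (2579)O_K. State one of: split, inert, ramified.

-339 mod 4 = 1, hence disc K = -339 and O_K = ℤ[(1+√-339)/2].
Since gcd(2579, -339) = 1 the prime 2579 does not ramify.
(-339/2579) = 2240^1289 mod 2579 = 1, giving Legendre symbol 1.
Legendre symbol 1 ⇒ 2579 is split.

p splits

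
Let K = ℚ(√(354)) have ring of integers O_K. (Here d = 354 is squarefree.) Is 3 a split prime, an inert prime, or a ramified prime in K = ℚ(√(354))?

d = 354 ≡ 2 (mod 4), so O_K = ℤ[√354] and disc(K) = 4d = 1416.
3 divides disc(K) = 1416, so 3 ramifies.

p ramifies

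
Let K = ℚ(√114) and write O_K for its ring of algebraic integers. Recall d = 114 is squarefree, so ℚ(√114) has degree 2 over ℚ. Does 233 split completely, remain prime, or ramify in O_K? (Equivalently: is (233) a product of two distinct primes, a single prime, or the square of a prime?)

233 remains inert

Since 114 ≢ 1 mod 4, the ring of integers is ℤ[√114] with discriminant 4·114 = 456.
disc(K) = 456 is not divisible by 233; 233 is unramified.
Euler's criterion: 114^116 mod 233 = 232. Thus (114|233) = -1.
(114/233) = -1, so 233 is inert.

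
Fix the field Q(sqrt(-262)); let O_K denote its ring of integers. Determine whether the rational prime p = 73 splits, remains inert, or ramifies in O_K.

p is inert

-262 mod 4 = 2, hence disc K = 4·(-262) = -1048 and O_K = ℤ[√-262].
Since gcd(73, -1048) = 1 the prime 73 does not ramify.
(-262/73) = 30^36 mod 73 = 72, giving Legendre symbol -1.
d is a non-residue mod p, hence 73 remains inert in O_K.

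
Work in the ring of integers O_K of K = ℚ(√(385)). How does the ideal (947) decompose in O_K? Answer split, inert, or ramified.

inert

Since 385 ≡ 1 mod 4, the ring of integers is ℤ[(1+√385)/2] with discriminant 385.
947 ∤ 385, so 947 is unramified.
Euler's criterion: 385^473 mod 947 = 946. Thus (385|947) = -1.
d is a non-residue mod p, hence 947 remains inert in O_K.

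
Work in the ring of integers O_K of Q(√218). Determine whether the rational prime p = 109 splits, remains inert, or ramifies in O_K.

p ramifies

Since 218 ≢ 1 mod 4, the ring of integers is ℤ[√218] with discriminant 4·218 = 872.
disc(K) = 872 = 109·8, so p = 109 is ramified.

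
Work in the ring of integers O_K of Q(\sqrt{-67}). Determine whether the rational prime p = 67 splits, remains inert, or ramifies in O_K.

-67 mod 4 = 1, hence disc K = -67 and O_K = ℤ[(1+√-67)/2].
Ramification test: 67 | -67. The prime 67 ramifies in K.

ramifies in O_K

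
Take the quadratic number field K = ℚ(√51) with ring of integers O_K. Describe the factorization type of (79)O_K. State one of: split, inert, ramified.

79 splits in O_K

d = 51 ≡ 3 (mod 4), so O_K = ℤ[√51] and disc(K) = 4d = 204.
Since gcd(79, 204) = 1 the prime 79 does not ramify.
Euler's criterion: 51^39 mod 79 = 1. Thus (51|79) = 1.
d is a quadratic residue mod p, hence 79 splits in O_K.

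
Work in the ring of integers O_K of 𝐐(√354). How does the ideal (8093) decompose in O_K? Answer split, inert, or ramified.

354 mod 4 = 2, hence disc K = 4·354 = 1416 and O_K = ℤ[√354].
8093 ∤ 1416, so 8093 is unramified.
Euler's criterion: 354^4046 mod 8093 = 8092. Thus (354|8093) = -1.
d is a non-residue mod p, hence 8093 remains inert in O_K.

8093 remains inert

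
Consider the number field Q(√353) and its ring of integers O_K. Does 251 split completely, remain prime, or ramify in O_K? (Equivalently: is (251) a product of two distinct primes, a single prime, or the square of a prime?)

inert

353 mod 4 = 1, hence disc K = 353 and O_K = ℤ[(1+√353)/2].
Since gcd(251, 353) = 1 the prime 251 does not ramify.
Euler's criterion: 353^125 mod 251 = 250. Thus (353|251) = -1.
d is a non-residue mod p, hence 251 remains inert in O_K.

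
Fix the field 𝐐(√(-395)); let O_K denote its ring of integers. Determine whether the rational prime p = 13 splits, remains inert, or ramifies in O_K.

d = -395 ≡ 1 (mod 4), so O_K = ℤ[(1+√-395)/2] and disc(K) = d = -395.
disc(K) = -395 is not divisible by 13; 13 is unramified.
(-395/13) = 8^6 mod 13 = 12, giving Legendre symbol -1.
d is a non-residue mod p, hence 13 remains inert in O_K.

inert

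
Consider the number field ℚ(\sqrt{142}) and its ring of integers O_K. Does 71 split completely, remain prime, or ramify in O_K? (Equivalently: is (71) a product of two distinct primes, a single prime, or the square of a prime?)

Since 142 ≢ 1 mod 4, the ring of integers is ℤ[√142] with discriminant 4·142 = 568.
71 divides disc(K) = 568, so 71 ramifies.

ramified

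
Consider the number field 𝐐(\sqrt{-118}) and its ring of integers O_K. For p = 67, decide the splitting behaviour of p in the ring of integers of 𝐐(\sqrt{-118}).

Since -118 ≢ 1 mod 4, the ring of integers is ℤ[√-118] with discriminant 4·(-118) = -472.
disc(K) = -472 is not divisible by 67; 67 is unramified.
Legendre symbol by Euler's criterion: (-118/67) ≡ (-118)^33 ≡ 1 (mod 67), i.e. (-118/67) = 1.
d is a quadratic residue mod p, hence 67 splits in O_K.

split — (67) = 𝔭₁𝔭₂ with 𝔭₁ ≠ 𝔭₂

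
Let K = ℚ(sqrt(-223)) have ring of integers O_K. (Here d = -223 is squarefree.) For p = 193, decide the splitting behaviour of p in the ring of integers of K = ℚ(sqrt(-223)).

inert — (193) stays prime in O_K

d = -223 ≡ 1 (mod 4), so O_K = ℤ[(1+√-223)/2] and disc(K) = d = -223.
disc(K) = -223 is not divisible by 193; 193 is unramified.
(-223/193) = 163^96 mod 193 = 192, giving Legendre symbol -1.
(-223/193) = -1, so 193 is inert.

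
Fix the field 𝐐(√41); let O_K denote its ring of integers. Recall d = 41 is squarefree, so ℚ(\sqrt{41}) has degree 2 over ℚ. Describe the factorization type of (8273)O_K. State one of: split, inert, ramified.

d = 41 ≡ 1 (mod 4), so O_K = ℤ[(1+√41)/2] and disc(K) = d = 41.
8273 ∤ 41, so 8273 is unramified.
(41/8273) = 41^4136 mod 8273 = 1, giving Legendre symbol 1.
d is a quadratic residue mod p, hence 8273 splits in O_K.

p splits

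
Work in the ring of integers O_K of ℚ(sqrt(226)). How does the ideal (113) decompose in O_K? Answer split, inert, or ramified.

d = 226 ≡ 2 (mod 4), so O_K = ℤ[√226] and disc(K) = 4d = 904.
disc(K) = 904 = 113·8, so p = 113 is ramified.

113 is ramified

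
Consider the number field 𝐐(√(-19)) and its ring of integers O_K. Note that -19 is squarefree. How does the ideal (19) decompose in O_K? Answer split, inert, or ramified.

-19 mod 4 = 1, hence disc K = -19 and O_K = ℤ[(1+√-19)/2].
Ramification test: 19 | -19. The prime 19 ramifies in K.

19 is ramified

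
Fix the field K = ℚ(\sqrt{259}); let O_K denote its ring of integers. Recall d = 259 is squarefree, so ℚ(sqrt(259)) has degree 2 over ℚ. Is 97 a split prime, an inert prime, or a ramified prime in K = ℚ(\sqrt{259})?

d = 259 ≡ 3 (mod 4), so O_K = ℤ[√259] and disc(K) = 4d = 1036.
disc(K) = 1036 is not divisible by 97; 97 is unramified.
Compute (259/97) via Euler: 65^((97-1)/2) mod 97 = 1, so (259/97) = 1.
(259/97) = 1, so 97 splits.

split — (97) = 𝔭₁𝔭₂ with 𝔭₁ ≠ 𝔭₂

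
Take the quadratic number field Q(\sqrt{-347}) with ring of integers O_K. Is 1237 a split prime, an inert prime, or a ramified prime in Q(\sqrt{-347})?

p splits

d = -347 ≡ 1 (mod 4), so O_K = ℤ[(1+√-347)/2] and disc(K) = d = -347.
disc(K) = -347 is not divisible by 1237; 1237 is unramified.
(-347/1237) = 890^618 mod 1237 = 1, giving Legendre symbol 1.
(-347/1237) = 1, so 1237 splits.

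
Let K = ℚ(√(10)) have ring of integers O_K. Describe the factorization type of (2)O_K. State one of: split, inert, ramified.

ramified

Since 10 ≢ 1 mod 4, the ring of integers is ℤ[√10] with discriminant 4·10 = 40.
Ramification test: 2 | 40. The prime 2 ramifies in K.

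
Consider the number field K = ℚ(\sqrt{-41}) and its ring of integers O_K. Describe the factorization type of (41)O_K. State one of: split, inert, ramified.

41 is ramified

d = -41 ≡ 3 (mod 4), so O_K = ℤ[√-41] and disc(K) = 4d = -164.
Ramification test: 41 | -164. The prime 41 ramifies in K.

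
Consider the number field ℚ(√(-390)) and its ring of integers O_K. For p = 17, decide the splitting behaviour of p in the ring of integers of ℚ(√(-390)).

-390 mod 4 = 2, hence disc K = 4·(-390) = -1560 and O_K = ℤ[√-390].
Since gcd(17, -1560) = 1 the prime 17 does not ramify.
(-390/17) = 1^8 mod 17 = 1, giving Legendre symbol 1.
Legendre symbol 1 ⇒ 17 is split.

17 splits in O_K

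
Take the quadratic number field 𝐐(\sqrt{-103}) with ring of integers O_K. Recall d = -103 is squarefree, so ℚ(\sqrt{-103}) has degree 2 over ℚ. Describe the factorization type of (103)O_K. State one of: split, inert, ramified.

d = -103 ≡ 1 (mod 4), so O_K = ℤ[(1+√-103)/2] and disc(K) = d = -103.
disc(K) = -103 = 103·(-1), so p = 103 is ramified.

103 is ramified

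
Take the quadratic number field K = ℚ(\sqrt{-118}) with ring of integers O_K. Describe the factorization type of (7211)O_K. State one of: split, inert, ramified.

p splits

d = -118 ≡ 2 (mod 4), so O_K = ℤ[√-118] and disc(K) = 4d = -472.
disc(K) = -472 is not divisible by 7211; 7211 is unramified.
Legendre symbol by Euler's criterion: (-118/7211) ≡ (-118)^3605 ≡ 1 (mod 7211), i.e. (-118/7211) = 1.
(-118/7211) = 1, so 7211 splits.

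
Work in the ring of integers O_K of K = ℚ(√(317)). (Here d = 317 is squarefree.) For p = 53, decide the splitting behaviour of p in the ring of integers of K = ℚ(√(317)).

Since 317 ≡ 1 mod 4, the ring of integers is ℤ[(1+√317)/2] with discriminant 317.
disc(K) = 317 is not divisible by 53; 53 is unramified.
Legendre symbol by Euler's criterion: (317/53) ≡ 317^26 ≡ 1 (mod 53), i.e. (317/53) = 1.
d is a quadratic residue mod p, hence 53 splits in O_K.

split — (53) = 𝔭₁𝔭₂ with 𝔭₁ ≠ 𝔭₂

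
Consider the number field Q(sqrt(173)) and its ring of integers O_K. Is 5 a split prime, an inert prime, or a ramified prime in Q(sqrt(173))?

Since 173 ≡ 1 mod 4, the ring of integers is ℤ[(1+√173)/2] with discriminant 173.
disc(K) = 173 is not divisible by 5; 5 is unramified.
Legendre symbol by Euler's criterion: (173/5) ≡ 173^2 ≡ 4 (mod 5), i.e. (173/5) = -1.
(173/5) = -1, so 5 is inert.

p is inert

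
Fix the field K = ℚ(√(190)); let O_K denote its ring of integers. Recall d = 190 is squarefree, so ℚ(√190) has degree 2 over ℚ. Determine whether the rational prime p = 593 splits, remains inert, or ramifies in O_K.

inert — (593) stays prime in O_K

Since 190 ≢ 1 mod 4, the ring of integers is ℤ[√190] with discriminant 4·190 = 760.
Since gcd(593, 760) = 1 the prime 593 does not ramify.
Legendre symbol by Euler's criterion: (190/593) ≡ 190^296 ≡ 592 (mod 593), i.e. (190/593) = -1.
d is a non-residue mod p, hence 593 remains inert in O_K.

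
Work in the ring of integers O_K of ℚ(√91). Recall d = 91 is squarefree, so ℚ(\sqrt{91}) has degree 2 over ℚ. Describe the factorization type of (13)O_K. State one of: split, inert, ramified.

91 mod 4 = 3, hence disc K = 4·91 = 364 and O_K = ℤ[√91].
disc(K) = 364 = 13·28, so p = 13 is ramified.

p ramifies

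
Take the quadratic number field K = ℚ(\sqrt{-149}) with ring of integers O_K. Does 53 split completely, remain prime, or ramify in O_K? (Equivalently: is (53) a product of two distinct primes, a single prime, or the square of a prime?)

p splits

-149 mod 4 = 3, hence disc K = 4·(-149) = -596 and O_K = ℤ[√-149].
53 ∤ -596, so 53 is unramified.
Compute (-149/53) via Euler: 10^((53-1)/2) mod 53 = 1, so (-149/53) = 1.
Legendre symbol 1 ⇒ 53 is split.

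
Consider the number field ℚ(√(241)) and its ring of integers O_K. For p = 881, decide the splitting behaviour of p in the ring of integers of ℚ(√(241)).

split — (881) = 𝔭₁𝔭₂ with 𝔭₁ ≠ 𝔭₂

d = 241 ≡ 1 (mod 4), so O_K = ℤ[(1+√241)/2] and disc(K) = d = 241.
Since gcd(881, 241) = 1 the prime 881 does not ramify.
Euler's criterion: 241^440 mod 881 = 1. Thus (241|881) = 1.
Legendre symbol 1 ⇒ 881 is split.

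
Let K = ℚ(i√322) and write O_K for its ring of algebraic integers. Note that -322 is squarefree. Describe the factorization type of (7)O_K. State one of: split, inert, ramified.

ramified

-322 mod 4 = 2, hence disc K = 4·(-322) = -1288 and O_K = ℤ[√-322].
7 divides disc(K) = -1288, so 7 ramifies.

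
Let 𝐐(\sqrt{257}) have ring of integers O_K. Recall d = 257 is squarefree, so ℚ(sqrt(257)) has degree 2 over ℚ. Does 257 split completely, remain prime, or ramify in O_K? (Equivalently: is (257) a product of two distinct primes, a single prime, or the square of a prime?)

p ramifies

257 mod 4 = 1, hence disc K = 257 and O_K = ℤ[(1+√257)/2].
disc(K) = 257 = 257·1, so p = 257 is ramified.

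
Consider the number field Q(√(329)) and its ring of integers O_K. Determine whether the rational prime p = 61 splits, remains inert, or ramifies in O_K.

inert

d = 329 ≡ 1 (mod 4), so O_K = ℤ[(1+√329)/2] and disc(K) = d = 329.
disc(K) = 329 is not divisible by 61; 61 is unramified.
Legendre symbol by Euler's criterion: (329/61) ≡ 329^30 ≡ 60 (mod 61), i.e. (329/61) = -1.
d is a non-residue mod p, hence 61 remains inert in O_K.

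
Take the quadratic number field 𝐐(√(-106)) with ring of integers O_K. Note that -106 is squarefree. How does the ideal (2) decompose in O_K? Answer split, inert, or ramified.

Since -106 ≢ 1 mod 4, the ring of integers is ℤ[√-106] with discriminant 4·(-106) = -424.
2 divides disc(K) = -424, so 2 ramifies.

ramified — (2) = 𝔭²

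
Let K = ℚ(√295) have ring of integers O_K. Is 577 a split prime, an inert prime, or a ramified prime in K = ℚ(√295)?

p is inert

d = 295 ≡ 3 (mod 4), so O_K = ℤ[√295] and disc(K) = 4d = 1180.
577 ∤ 1180, so 577 is unramified.
(295/577) = 295^288 mod 577 = 576, giving Legendre symbol -1.
Legendre symbol -1 ⇒ 577 is inert.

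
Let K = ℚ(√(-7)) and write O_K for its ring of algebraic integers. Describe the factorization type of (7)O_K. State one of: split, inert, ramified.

d = -7 ≡ 1 (mod 4), so O_K = ℤ[(1+√-7)/2] and disc(K) = d = -7.
disc(K) = -7 = 7·(-1), so p = 7 is ramified.

7 is ramified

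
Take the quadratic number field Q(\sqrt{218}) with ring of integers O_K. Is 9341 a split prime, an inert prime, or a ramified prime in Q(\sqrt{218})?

Since 218 ≢ 1 mod 4, the ring of integers is ℤ[√218] with discriminant 4·218 = 872.
disc(K) = 872 is not divisible by 9341; 9341 is unramified.
Euler's criterion: 218^4670 mod 9341 = 1. Thus (218|9341) = 1.
(218/9341) = 1, so 9341 splits.

9341 splits in O_K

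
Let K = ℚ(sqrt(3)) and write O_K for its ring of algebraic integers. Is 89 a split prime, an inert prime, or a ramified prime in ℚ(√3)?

d = 3 ≡ 3 (mod 4), so O_K = ℤ[√3] and disc(K) = 4d = 12.
disc(K) = 12 is not divisible by 89; 89 is unramified.
Legendre symbol by Euler's criterion: (3/89) ≡ 3^44 ≡ 88 (mod 89), i.e. (3/89) = -1.
(3/89) = -1, so 89 is inert.

remains prime (inert)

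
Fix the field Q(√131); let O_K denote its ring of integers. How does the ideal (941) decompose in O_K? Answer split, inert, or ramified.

131 mod 4 = 3, hence disc K = 4·131 = 524 and O_K = ℤ[√131].
Since gcd(941, 524) = 1 the prime 941 does not ramify.
Compute (131/941) via Euler: 131^((941-1)/2) mod 941 = 940, so (131/941) = -1.
Legendre symbol -1 ⇒ 941 is inert.

inert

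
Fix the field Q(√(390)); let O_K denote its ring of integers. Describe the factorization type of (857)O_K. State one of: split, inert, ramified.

d = 390 ≡ 2 (mod 4), so O_K = ℤ[√390] and disc(K) = 4d = 1560.
857 ∤ 1560, so 857 is unramified.
Euler's criterion: 390^428 mod 857 = 1. Thus (390|857) = 1.
Legendre symbol 1 ⇒ 857 is split.

split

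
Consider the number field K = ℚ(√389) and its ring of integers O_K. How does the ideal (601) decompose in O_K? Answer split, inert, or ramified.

inert — (601) stays prime in O_K

389 mod 4 = 1, hence disc K = 389 and O_K = ℤ[(1+√389)/2].
601 ∤ 389, so 601 is unramified.
(389/601) = 389^300 mod 601 = 600, giving Legendre symbol -1.
(389/601) = -1, so 601 is inert.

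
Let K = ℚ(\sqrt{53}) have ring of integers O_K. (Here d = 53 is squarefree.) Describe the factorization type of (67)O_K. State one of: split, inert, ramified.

53 mod 4 = 1, hence disc K = 53 and O_K = ℤ[(1+√53)/2].
Since gcd(67, 53) = 1 the prime 67 does not ramify.
Legendre symbol by Euler's criterion: (53/67) ≡ 53^33 ≡ 66 (mod 67), i.e. (53/67) = -1.
(53/67) = -1, so 67 is inert.

67 remains inert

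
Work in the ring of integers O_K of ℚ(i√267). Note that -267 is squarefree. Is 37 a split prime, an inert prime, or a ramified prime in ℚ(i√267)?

inert — (37) stays prime in O_K

-267 mod 4 = 1, hence disc K = -267 and O_K = ℤ[(1+√-267)/2].
37 ∤ -267, so 37 is unramified.
Legendre symbol by Euler's criterion: (-267/37) ≡ (-267)^18 ≡ 36 (mod 37), i.e. (-267/37) = -1.
Legendre symbol -1 ⇒ 37 is inert.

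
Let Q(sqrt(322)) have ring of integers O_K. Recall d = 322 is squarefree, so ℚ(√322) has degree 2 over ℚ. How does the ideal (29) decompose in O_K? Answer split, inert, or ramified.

p is inert

322 mod 4 = 2, hence disc K = 4·322 = 1288 and O_K = ℤ[√322].
29 ∤ 1288, so 29 is unramified.
Euler's criterion: 322^14 mod 29 = 28. Thus (322|29) = -1.
(322/29) = -1, so 29 is inert.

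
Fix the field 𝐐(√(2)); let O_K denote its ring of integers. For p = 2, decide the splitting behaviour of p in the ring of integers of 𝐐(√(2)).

d = 2 ≡ 2 (mod 4), so O_K = ℤ[√2] and disc(K) = 4d = 8.
disc(K) = 8 = 2·4, so p = 2 is ramified.

p ramifies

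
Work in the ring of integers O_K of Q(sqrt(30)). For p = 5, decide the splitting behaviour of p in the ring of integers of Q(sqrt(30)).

ramifies in O_K

30 mod 4 = 2, hence disc K = 4·30 = 120 and O_K = ℤ[√30].
5 divides disc(K) = 120, so 5 ramifies.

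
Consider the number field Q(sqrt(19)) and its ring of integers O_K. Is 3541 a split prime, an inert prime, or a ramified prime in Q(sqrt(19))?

splits completely

Since 19 ≢ 1 mod 4, the ring of integers is ℤ[√19] with discriminant 4·19 = 76.
Since gcd(3541, 76) = 1 the prime 3541 does not ramify.
Euler's criterion: 19^1770 mod 3541 = 1. Thus (19|3541) = 1.
Legendre symbol 1 ⇒ 3541 is split.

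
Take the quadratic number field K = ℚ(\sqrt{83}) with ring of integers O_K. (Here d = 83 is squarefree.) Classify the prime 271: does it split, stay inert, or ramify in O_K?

83 mod 4 = 3, hence disc K = 4·83 = 332 and O_K = ℤ[√83].
271 ∤ 332, so 271 is unramified.
Compute (83/271) via Euler: 83^((271-1)/2) mod 271 = 1, so (83/271) = 1.
Legendre symbol 1 ⇒ 271 is split.

split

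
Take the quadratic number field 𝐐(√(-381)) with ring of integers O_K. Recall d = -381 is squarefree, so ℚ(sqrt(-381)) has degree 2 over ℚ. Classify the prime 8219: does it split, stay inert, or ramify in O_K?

remains prime (inert)

d = -381 ≡ 3 (mod 4), so O_K = ℤ[√-381] and disc(K) = 4d = -1524.
disc(K) = -1524 is not divisible by 8219; 8219 is unramified.
Euler's criterion: (-381)^4109 mod 8219 = 8218. Thus (-381|8219) = -1.
(-381/8219) = -1, so 8219 is inert.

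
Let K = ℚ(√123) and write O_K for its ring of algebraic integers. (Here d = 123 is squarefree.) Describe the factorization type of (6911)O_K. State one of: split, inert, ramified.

split

Since 123 ≢ 1 mod 4, the ring of integers is ℤ[√123] with discriminant 4·123 = 492.
Since gcd(6911, 492) = 1 the prime 6911 does not ramify.
Euler's criterion: 123^3455 mod 6911 = 1. Thus (123|6911) = 1.
Legendre symbol 1 ⇒ 6911 is split.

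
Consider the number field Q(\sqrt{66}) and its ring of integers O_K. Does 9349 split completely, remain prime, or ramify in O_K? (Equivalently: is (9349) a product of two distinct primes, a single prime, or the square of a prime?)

66 mod 4 = 2, hence disc K = 4·66 = 264 and O_K = ℤ[√66].
Since gcd(9349, 264) = 1 the prime 9349 does not ramify.
Legendre symbol by Euler's criterion: (66/9349) ≡ 66^4674 ≡ 1 (mod 9349), i.e. (66/9349) = 1.
d is a quadratic residue mod p, hence 9349 splits in O_K.

splits completely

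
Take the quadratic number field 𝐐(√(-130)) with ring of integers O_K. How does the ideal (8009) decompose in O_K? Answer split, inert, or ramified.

Since -130 ≢ 1 mod 4, the ring of integers is ℤ[√-130] with discriminant 4·(-130) = -520.
8009 ∤ -520, so 8009 is unramified.
Compute (-130/8009) via Euler: 7879^((8009-1)/2) mod 8009 = 1, so (-130/8009) = 1.
d is a quadratic residue mod p, hence 8009 splits in O_K.

p splits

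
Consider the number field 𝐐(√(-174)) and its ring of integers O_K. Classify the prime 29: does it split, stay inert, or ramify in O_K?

ramifies in O_K

-174 mod 4 = 2, hence disc K = 4·(-174) = -696 and O_K = ℤ[√-174].
disc(K) = -696 = 29·(-24), so p = 29 is ramified.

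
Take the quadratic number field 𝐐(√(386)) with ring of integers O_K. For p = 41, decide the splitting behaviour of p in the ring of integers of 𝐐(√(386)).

Since 386 ≢ 1 mod 4, the ring of integers is ℤ[√386] with discriminant 4·386 = 1544.
Since gcd(41, 1544) = 1 the prime 41 does not ramify.
Euler's criterion: 386^20 mod 41 = 40. Thus (386|41) = -1.
d is a non-residue mod p, hence 41 remains inert in O_K.

inert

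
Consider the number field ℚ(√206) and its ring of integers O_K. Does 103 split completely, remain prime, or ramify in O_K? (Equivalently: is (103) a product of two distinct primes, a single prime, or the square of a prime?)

d = 206 ≡ 2 (mod 4), so O_K = ℤ[√206] and disc(K) = 4d = 824.
Ramification test: 103 | 824. The prime 103 ramifies in K.

103 is ramified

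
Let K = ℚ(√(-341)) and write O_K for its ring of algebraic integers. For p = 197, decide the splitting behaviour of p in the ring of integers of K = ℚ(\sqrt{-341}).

split

d = -341 ≡ 3 (mod 4), so O_K = ℤ[√-341] and disc(K) = 4d = -1364.
Since gcd(197, -1364) = 1 the prime 197 does not ramify.
Compute (-341/197) via Euler: 53^((197-1)/2) mod 197 = 1, so (-341/197) = 1.
(-341/197) = 1, so 197 splits.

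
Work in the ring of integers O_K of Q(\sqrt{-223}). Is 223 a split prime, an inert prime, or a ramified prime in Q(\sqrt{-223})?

p ramifies

-223 mod 4 = 1, hence disc K = -223 and O_K = ℤ[(1+√-223)/2].
Ramification test: 223 | -223. The prime 223 ramifies in K.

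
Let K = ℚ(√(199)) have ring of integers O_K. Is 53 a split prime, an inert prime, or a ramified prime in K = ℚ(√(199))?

199 mod 4 = 3, hence disc K = 4·199 = 796 and O_K = ℤ[√199].
disc(K) = 796 is not divisible by 53; 53 is unramified.
Euler's criterion: 199^26 mod 53 = 1. Thus (199|53) = 1.
Legendre symbol 1 ⇒ 53 is split.

split — (53) = 𝔭₁𝔭₂ with 𝔭₁ ≠ 𝔭₂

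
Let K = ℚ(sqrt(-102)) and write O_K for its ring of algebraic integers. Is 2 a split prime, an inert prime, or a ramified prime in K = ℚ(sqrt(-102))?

2 is ramified

-102 mod 4 = 2, hence disc K = 4·(-102) = -408 and O_K = ℤ[√-102].
disc(K) = -408 = 2·(-204), so p = 2 is ramified.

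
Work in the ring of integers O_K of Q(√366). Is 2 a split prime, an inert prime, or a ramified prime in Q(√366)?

2 is ramified

d = 366 ≡ 2 (mod 4), so O_K = ℤ[√366] and disc(K) = 4d = 1464.
disc(K) = 1464 = 2·732, so p = 2 is ramified.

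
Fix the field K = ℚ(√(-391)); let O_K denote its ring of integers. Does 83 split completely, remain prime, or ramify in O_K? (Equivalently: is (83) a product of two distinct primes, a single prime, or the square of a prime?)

d = -391 ≡ 1 (mod 4), so O_K = ℤ[(1+√-391)/2] and disc(K) = d = -391.
83 ∤ -391, so 83 is unramified.
Compute (-391/83) via Euler: 24^((83-1)/2) mod 83 = 82, so (-391/83) = -1.
(-391/83) = -1, so 83 is inert.

inert — (83) stays prime in O_K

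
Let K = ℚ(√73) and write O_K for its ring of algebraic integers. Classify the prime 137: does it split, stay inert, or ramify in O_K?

p splits

Since 73 ≡ 1 mod 4, the ring of integers is ℤ[(1+√73)/2] with discriminant 73.
disc(K) = 73 is not divisible by 137; 137 is unramified.
Legendre symbol by Euler's criterion: (73/137) ≡ 73^68 ≡ 1 (mod 137), i.e. (73/137) = 1.
(73/137) = 1, so 137 splits.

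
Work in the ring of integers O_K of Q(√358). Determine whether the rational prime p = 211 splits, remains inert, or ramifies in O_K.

211 remains inert

358 mod 4 = 2, hence disc K = 4·358 = 1432 and O_K = ℤ[√358].
disc(K) = 1432 is not divisible by 211; 211 is unramified.
Compute (358/211) via Euler: 147^((211-1)/2) mod 211 = 210, so (358/211) = -1.
Legendre symbol -1 ⇒ 211 is inert.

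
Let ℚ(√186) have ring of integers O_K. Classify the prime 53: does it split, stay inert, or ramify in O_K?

inert

186 mod 4 = 2, hence disc K = 4·186 = 744 and O_K = ℤ[√186].
Since gcd(53, 744) = 1 the prime 53 does not ramify.
Euler's criterion: 186^26 mod 53 = 52. Thus (186|53) = -1.
Legendre symbol -1 ⇒ 53 is inert.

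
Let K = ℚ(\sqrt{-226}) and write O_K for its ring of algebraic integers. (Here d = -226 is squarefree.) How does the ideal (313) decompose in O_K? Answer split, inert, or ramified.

Since -226 ≢ 1 mod 4, the ring of integers is ℤ[√-226] with discriminant 4·(-226) = -904.
Since gcd(313, -904) = 1 the prime 313 does not ramify.
(-226/313) = 87^156 mod 313 = 1, giving Legendre symbol 1.
d is a quadratic residue mod p, hence 313 splits in O_K.

p splits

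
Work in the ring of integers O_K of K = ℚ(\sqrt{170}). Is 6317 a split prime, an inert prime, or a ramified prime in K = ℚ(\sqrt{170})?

170 mod 4 = 2, hence disc K = 4·170 = 680 and O_K = ℤ[√170].
disc(K) = 680 is not divisible by 6317; 6317 is unramified.
(170/6317) = 170^3158 mod 6317 = 6316, giving Legendre symbol -1.
Legendre symbol -1 ⇒ 6317 is inert.

remains prime (inert)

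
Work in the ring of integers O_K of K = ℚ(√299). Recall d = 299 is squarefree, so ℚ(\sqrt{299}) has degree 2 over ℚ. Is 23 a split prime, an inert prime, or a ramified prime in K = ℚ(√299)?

23 is ramified

299 mod 4 = 3, hence disc K = 4·299 = 1196 and O_K = ℤ[√299].
disc(K) = 1196 = 23·52, so p = 23 is ramified.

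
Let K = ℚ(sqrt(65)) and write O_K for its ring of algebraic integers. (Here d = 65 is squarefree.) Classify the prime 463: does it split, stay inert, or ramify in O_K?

splits completely

65 mod 4 = 1, hence disc K = 65 and O_K = ℤ[(1+√65)/2].
Since gcd(463, 65) = 1 the prime 463 does not ramify.
Euler's criterion: 65^231 mod 463 = 1. Thus (65|463) = 1.
(65/463) = 1, so 463 splits.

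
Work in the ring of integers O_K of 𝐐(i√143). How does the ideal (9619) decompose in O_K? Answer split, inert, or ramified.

9619 splits in O_K

d = -143 ≡ 1 (mod 4), so O_K = ℤ[(1+√-143)/2] and disc(K) = d = -143.
disc(K) = -143 is not divisible by 9619; 9619 is unramified.
Euler's criterion: (-143)^4809 mod 9619 = 1. Thus (-143|9619) = 1.
(-143/9619) = 1, so 9619 splits.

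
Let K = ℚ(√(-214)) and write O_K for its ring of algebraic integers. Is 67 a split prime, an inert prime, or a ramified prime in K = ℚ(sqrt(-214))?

-214 mod 4 = 2, hence disc K = 4·(-214) = -856 and O_K = ℤ[√-214].
67 ∤ -856, so 67 is unramified.
Compute (-214/67) via Euler: 54^((67-1)/2) mod 67 = 1, so (-214/67) = 1.
Legendre symbol 1 ⇒ 67 is split.

split — (67) = 𝔭₁𝔭₂ with 𝔭₁ ≠ 𝔭₂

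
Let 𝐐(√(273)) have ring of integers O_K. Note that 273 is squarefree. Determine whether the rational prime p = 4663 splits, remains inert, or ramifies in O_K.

4663 splits in O_K

Since 273 ≡ 1 mod 4, the ring of integers is ℤ[(1+√273)/2] with discriminant 273.
disc(K) = 273 is not divisible by 4663; 4663 is unramified.
(273/4663) = 273^2331 mod 4663 = 1, giving Legendre symbol 1.
(273/4663) = 1, so 4663 splits.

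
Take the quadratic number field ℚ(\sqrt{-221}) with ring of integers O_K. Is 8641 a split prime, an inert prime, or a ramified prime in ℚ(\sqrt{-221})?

-221 mod 4 = 3, hence disc K = 4·(-221) = -884 and O_K = ℤ[√-221].
8641 ∤ -884, so 8641 is unramified.
(-221/8641) = 8420^4320 mod 8641 = 8640, giving Legendre symbol -1.
Legendre symbol -1 ⇒ 8641 is inert.

8641 remains inert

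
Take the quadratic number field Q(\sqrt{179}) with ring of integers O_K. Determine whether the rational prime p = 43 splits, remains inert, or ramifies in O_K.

d = 179 ≡ 3 (mod 4), so O_K = ℤ[√179] and disc(K) = 4d = 716.
Since gcd(43, 716) = 1 the prime 43 does not ramify.
Legendre symbol by Euler's criterion: (179/43) ≡ 179^21 ≡ 42 (mod 43), i.e. (179/43) = -1.
Legendre symbol -1 ⇒ 43 is inert.

inert — (43) stays prime in O_K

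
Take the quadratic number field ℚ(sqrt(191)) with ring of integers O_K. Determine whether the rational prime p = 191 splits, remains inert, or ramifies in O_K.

191 mod 4 = 3, hence disc K = 4·191 = 764 and O_K = ℤ[√191].
disc(K) = 764 = 191·4, so p = 191 is ramified.

ramifies in O_K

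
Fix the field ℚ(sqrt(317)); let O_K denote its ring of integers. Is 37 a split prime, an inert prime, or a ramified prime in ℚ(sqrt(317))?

d = 317 ≡ 1 (mod 4), so O_K = ℤ[(1+√317)/2] and disc(K) = d = 317.
disc(K) = 317 is not divisible by 37; 37 is unramified.
(317/37) = 21^18 mod 37 = 1, giving Legendre symbol 1.
Legendre symbol 1 ⇒ 37 is split.

split — (37) = 𝔭₁𝔭₂ with 𝔭₁ ≠ 𝔭₂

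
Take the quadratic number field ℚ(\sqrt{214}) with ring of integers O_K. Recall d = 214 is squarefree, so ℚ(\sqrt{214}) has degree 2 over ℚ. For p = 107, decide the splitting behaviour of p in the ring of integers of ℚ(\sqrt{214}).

107 is ramified

Since 214 ≢ 1 mod 4, the ring of integers is ℤ[√214] with discriminant 4·214 = 856.
107 divides disc(K) = 856, so 107 ramifies.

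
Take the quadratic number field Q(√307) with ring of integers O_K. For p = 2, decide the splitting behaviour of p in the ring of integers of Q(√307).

ramified — (2) = 𝔭²

d = 307 ≡ 3 (mod 4), so O_K = ℤ[√307] and disc(K) = 4d = 1228.
Ramification test: 2 | 1228. The prime 2 ramifies in K.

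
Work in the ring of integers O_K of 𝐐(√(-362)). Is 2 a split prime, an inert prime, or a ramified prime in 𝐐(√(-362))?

-362 mod 4 = 2, hence disc K = 4·(-362) = -1448 and O_K = ℤ[√-362].
disc(K) = -1448 = 2·(-724), so p = 2 is ramified.

ramified — (2) = 𝔭²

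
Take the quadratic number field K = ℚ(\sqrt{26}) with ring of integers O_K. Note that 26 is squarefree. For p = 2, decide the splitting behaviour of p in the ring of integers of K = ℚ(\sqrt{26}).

2 is ramified

26 mod 4 = 2, hence disc K = 4·26 = 104 and O_K = ℤ[√26].
2 divides disc(K) = 104, so 2 ramifies.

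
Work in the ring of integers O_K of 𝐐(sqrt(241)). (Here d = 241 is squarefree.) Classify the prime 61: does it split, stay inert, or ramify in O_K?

Since 241 ≡ 1 mod 4, the ring of integers is ℤ[(1+√241)/2] with discriminant 241.
Since gcd(61, 241) = 1 the prime 61 does not ramify.
(241/61) = 58^30 mod 61 = 1, giving Legendre symbol 1.
d is a quadratic residue mod p, hence 61 splits in O_K.

split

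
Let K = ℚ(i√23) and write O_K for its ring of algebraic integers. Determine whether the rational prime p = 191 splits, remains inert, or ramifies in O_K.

inert — (191) stays prime in O_K

Since -23 ≡ 1 mod 4, the ring of integers is ℤ[(1+√-23)/2] with discriminant -23.
disc(K) = -23 is not divisible by 191; 191 is unramified.
Legendre symbol by Euler's criterion: (-23/191) ≡ (-23)^95 ≡ 190 (mod 191), i.e. (-23/191) = -1.
Legendre symbol -1 ⇒ 191 is inert.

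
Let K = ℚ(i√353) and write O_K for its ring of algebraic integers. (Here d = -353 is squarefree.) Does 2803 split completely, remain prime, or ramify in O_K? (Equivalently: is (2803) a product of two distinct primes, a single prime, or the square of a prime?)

Since -353 ≢ 1 mod 4, the ring of integers is ℤ[√-353] with discriminant 4·(-353) = -1412.
disc(K) = -1412 is not divisible by 2803; 2803 is unramified.
Euler's criterion: (-353)^1401 mod 2803 = 2802. Thus (-353|2803) = -1.
d is a non-residue mod p, hence 2803 remains inert in O_K.

2803 remains inert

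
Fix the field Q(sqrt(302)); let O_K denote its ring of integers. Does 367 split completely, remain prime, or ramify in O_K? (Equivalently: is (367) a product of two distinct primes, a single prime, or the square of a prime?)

p splits

Since 302 ≢ 1 mod 4, the ring of integers is ℤ[√302] with discriminant 4·302 = 1208.
disc(K) = 1208 is not divisible by 367; 367 is unramified.
Legendre symbol by Euler's criterion: (302/367) ≡ 302^183 ≡ 1 (mod 367), i.e. (302/367) = 1.
d is a quadratic residue mod p, hence 367 splits in O_K.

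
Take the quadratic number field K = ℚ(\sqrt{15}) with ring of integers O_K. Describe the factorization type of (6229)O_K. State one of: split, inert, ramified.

split

Since 15 ≢ 1 mod 4, the ring of integers is ℤ[√15] with discriminant 4·15 = 60.
6229 ∤ 60, so 6229 is unramified.
Euler's criterion: 15^3114 mod 6229 = 1. Thus (15|6229) = 1.
(15/6229) = 1, so 6229 splits.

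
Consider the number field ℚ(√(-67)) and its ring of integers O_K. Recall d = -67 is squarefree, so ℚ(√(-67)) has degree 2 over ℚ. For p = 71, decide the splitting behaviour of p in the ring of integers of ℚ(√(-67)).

-67 mod 4 = 1, hence disc K = -67 and O_K = ℤ[(1+√-67)/2].
71 ∤ -67, so 71 is unramified.
Euler's criterion: (-67)^35 mod 71 = 1. Thus (-67|71) = 1.
Legendre symbol 1 ⇒ 71 is split.

split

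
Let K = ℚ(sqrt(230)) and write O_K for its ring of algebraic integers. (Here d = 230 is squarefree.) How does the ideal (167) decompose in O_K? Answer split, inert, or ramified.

230 mod 4 = 2, hence disc K = 4·230 = 920 and O_K = ℤ[√230].
167 ∤ 920, so 167 is unramified.
Compute (230/167) via Euler: 63^((167-1)/2) mod 167 = 1, so (230/167) = 1.
d is a quadratic residue mod p, hence 167 splits in O_K.

split — (167) = 𝔭₁𝔭₂ with 𝔭₁ ≠ 𝔭₂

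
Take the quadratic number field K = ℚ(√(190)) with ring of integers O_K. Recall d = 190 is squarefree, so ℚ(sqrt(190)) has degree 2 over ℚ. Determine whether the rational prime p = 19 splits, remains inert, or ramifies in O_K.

Since 190 ≢ 1 mod 4, the ring of integers is ℤ[√190] with discriminant 4·190 = 760.
19 divides disc(K) = 760, so 19 ramifies.

19 is ramified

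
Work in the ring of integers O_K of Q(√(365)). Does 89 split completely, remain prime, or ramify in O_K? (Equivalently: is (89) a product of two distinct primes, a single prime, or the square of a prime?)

split — (89) = 𝔭₁𝔭₂ with 𝔭₁ ≠ 𝔭₂

d = 365 ≡ 1 (mod 4), so O_K = ℤ[(1+√365)/2] and disc(K) = d = 365.
Since gcd(89, 365) = 1 the prime 89 does not ramify.
Compute (365/89) via Euler: 9^((89-1)/2) mod 89 = 1, so (365/89) = 1.
(365/89) = 1, so 89 splits.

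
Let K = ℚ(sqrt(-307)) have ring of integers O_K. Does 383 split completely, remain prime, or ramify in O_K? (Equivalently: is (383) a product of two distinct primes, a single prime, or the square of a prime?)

p splits

Since -307 ≡ 1 mod 4, the ring of integers is ℤ[(1+√-307)/2] with discriminant -307.
383 ∤ -307, so 383 is unramified.
Legendre symbol by Euler's criterion: (-307/383) ≡ (-307)^191 ≡ 1 (mod 383), i.e. (-307/383) = 1.
Legendre symbol 1 ⇒ 383 is split.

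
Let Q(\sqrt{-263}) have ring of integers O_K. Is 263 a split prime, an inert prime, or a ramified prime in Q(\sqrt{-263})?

d = -263 ≡ 1 (mod 4), so O_K = ℤ[(1+√-263)/2] and disc(K) = d = -263.
Ramification test: 263 | -263. The prime 263 ramifies in K.

ramifies in O_K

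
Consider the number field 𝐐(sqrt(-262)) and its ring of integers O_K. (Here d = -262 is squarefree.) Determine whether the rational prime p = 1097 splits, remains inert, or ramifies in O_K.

split

-262 mod 4 = 2, hence disc K = 4·(-262) = -1048 and O_K = ℤ[√-262].
Since gcd(1097, -1048) = 1 the prime 1097 does not ramify.
(-262/1097) = 835^548 mod 1097 = 1, giving Legendre symbol 1.
Legendre symbol 1 ⇒ 1097 is split.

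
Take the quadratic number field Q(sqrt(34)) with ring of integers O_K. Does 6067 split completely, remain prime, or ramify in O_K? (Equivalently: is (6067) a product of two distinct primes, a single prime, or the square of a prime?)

inert

d = 34 ≡ 2 (mod 4), so O_K = ℤ[√34] and disc(K) = 4d = 136.
disc(K) = 136 is not divisible by 6067; 6067 is unramified.
Legendre symbol by Euler's criterion: (34/6067) ≡ 34^3033 ≡ 6066 (mod 6067), i.e. (34/6067) = -1.
Legendre symbol -1 ⇒ 6067 is inert.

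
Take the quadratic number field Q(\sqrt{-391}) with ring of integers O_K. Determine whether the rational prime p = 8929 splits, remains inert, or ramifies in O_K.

Since -391 ≡ 1 mod 4, the ring of integers is ℤ[(1+√-391)/2] with discriminant -391.
Since gcd(8929, -391) = 1 the prime 8929 does not ramify.
Compute (-391/8929) via Euler: 8538^((8929-1)/2) mod 8929 = 8928, so (-391/8929) = -1.
(-391/8929) = -1, so 8929 is inert.

inert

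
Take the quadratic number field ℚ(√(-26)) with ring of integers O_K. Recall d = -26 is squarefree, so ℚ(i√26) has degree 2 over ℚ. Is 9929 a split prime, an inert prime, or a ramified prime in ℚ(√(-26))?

p splits

Since -26 ≢ 1 mod 4, the ring of integers is ℤ[√-26] with discriminant 4·(-26) = -104.
Since gcd(9929, -104) = 1 the prime 9929 does not ramify.
(-26/9929) = 9903^4964 mod 9929 = 1, giving Legendre symbol 1.
Legendre symbol 1 ⇒ 9929 is split.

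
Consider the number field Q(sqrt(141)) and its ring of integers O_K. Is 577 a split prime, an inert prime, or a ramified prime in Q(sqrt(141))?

inert

141 mod 4 = 1, hence disc K = 141 and O_K = ℤ[(1+√141)/2].
577 ∤ 141, so 577 is unramified.
Euler's criterion: 141^288 mod 577 = 576. Thus (141|577) = -1.
(141/577) = -1, so 577 is inert.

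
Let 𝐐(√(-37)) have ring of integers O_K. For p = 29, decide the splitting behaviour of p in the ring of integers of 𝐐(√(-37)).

29 remains inert

Since -37 ≢ 1 mod 4, the ring of integers is ℤ[√-37] with discriminant 4·(-37) = -148.
disc(K) = -148 is not divisible by 29; 29 is unramified.
Euler's criterion: (-37)^14 mod 29 = 28. Thus (-37|29) = -1.
(-37/29) = -1, so 29 is inert.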